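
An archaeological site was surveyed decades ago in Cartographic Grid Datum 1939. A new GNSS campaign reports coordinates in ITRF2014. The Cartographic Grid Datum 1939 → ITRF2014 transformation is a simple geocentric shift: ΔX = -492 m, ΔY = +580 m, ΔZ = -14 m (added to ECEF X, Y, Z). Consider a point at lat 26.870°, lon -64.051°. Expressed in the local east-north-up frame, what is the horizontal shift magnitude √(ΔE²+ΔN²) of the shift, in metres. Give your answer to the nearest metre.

The local east axis at (φ, λ) is (−sin λ, cos λ, 0), so ΔE = −sin(-64.051°)·(-492) + cos(-64.051°)·580 = -188.61 m.
The local north axis is (−sin φ cos λ, −sin φ sin λ, cos φ), giving ΔN = 97.302 + 235.713 − 12.488 = 320.53 m.
Horizontal magnitude = √(ΔE² + ΔN²) = √((-188.61)² + 320.53²) = 371.90 m.

372 m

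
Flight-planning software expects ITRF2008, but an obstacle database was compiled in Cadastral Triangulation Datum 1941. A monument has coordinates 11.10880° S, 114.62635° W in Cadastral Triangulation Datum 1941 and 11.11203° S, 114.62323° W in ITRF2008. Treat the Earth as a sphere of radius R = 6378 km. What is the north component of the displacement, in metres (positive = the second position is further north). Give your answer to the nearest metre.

Δφ = -11.11203° − -11.10880° = -0.00323°; Δλ = -114.62323° − -114.62635° = +0.00312°.
1° along a meridian = πR/180 = 111317 m.
ΔN = Δφ × 111317 = -359.6 m; ΔE = Δλ × 111317 × cos(-11.10880°) = +0.00312 × 111317 × 0.981263 = 340.8 m.

ΔN = -360 m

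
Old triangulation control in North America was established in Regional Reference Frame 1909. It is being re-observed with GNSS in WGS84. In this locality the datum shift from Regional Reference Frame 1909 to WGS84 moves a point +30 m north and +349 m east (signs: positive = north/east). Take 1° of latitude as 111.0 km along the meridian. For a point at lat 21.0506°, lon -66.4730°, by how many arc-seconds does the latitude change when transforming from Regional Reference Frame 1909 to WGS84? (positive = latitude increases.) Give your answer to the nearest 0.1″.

1° of latitude = 111.0 km, so Δφ = 30.0 / 111000 = 0.0002703° = 0.973″.

Δφ = 1.0″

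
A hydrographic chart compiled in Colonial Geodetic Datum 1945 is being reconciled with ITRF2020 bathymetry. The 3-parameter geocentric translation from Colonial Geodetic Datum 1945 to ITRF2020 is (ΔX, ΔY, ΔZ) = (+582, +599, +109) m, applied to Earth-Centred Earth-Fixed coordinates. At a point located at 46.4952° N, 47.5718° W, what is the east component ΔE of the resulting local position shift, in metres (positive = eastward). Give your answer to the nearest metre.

At φ = 46.4952°, λ = -47.5718°: sin φ = 0.725317, cos φ = 0.688415, sin λ = -0.738123, cos λ = 0.674666.
ΔE = −sin λ·ΔX + cos λ·ΔY = −(-0.738123)·(582) + (0.674666)·(599) = 833.71 m.

ΔE = 834 m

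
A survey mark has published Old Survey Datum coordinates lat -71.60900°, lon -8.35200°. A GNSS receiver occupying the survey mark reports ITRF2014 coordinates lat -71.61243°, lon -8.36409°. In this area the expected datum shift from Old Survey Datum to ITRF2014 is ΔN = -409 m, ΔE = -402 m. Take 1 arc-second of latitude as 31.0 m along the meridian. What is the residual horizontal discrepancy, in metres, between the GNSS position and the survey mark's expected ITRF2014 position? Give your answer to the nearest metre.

Observed coordinate differences: Δφ = -0.00343°, Δλ = -0.01209°.
Converting to metres (1° lat = 111600 m, cos φ = 0.315500): observed ΔN = -382.8 m, observed ΔE = -425.7 m.
Subtracting the expected shift leaves a residual of -382.8 − (-409) = 26.2 m north and -425.7 − (-402) = -23.7 m east.
Residual distance = √(26.2² + (-23.7)²) = 35.3 m.

35 m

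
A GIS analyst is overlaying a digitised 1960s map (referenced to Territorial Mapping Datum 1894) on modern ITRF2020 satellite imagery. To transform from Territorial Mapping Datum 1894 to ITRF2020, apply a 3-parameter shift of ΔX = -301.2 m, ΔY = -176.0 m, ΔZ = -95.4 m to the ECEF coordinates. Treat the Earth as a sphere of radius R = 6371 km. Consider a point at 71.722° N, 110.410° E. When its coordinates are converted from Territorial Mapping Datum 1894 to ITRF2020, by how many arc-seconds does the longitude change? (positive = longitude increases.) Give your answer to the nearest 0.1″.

Δλ = 35.5″

sin φ = 0.949546, cos φ = 0.313628, sin λ = 0.937221, cos λ = -0.348736.
East component: ΔE = −sin λ·ΔX + cos λ·ΔY = −(0.937221)(-301.2) + (-0.348736)(-176.0) = 343.67 m.
1° of latitude spans πR/180 = 111195 m; at latitude φ, 1° of longitude spans that × cos φ = 34873.8 m, so Δλ = 343.67 / 34873.8 × 3600 = 35.477″.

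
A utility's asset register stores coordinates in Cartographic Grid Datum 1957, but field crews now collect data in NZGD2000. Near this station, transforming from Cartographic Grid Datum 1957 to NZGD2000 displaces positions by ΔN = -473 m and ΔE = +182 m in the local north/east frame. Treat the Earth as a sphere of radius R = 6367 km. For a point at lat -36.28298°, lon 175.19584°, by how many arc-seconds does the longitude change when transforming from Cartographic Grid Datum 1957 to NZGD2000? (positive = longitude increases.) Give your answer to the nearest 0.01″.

Δλ = 7.31″

At latitude -36.28298°, cos φ = 0.806104.
One radian of longitude at latitude φ spans R cos φ, so Δλ = ΔE / (R cos φ) = 182.0 / (6367000 × 0.806104) = 3.5461e-05 rad = 7.314″.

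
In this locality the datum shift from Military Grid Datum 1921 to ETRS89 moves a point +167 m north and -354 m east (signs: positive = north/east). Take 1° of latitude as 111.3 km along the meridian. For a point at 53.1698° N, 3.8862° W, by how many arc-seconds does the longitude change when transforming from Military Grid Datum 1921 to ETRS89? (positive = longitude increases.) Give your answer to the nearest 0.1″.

At latitude 53.1698°, cos φ = 0.599446.
1° of longitude at this latitude = 111.3 × cos φ = 66.72 km, so Δλ = -354.0 / 66718.3 = -0.0053059° = -19.101″.

Δλ = -19.1″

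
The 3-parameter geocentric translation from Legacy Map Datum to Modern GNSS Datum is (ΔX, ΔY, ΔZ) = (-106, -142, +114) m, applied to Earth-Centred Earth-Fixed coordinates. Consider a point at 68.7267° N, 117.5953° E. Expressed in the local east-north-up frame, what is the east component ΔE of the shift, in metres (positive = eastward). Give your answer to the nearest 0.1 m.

The local east axis at (φ, λ) is (−sin λ, cos λ, 0), so ΔE = −sin(117.5953°)·(-106) + cos(117.5953°)·(-142) = 159.72 m.

ΔE = 159.7 m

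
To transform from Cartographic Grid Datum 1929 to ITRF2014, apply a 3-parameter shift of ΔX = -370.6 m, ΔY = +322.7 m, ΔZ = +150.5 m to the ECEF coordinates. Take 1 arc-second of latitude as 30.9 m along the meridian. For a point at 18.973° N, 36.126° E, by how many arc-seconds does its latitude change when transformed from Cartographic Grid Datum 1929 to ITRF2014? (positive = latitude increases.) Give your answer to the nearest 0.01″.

Δφ = 5.75″

sin φ = 0.325123, cos φ = 0.945672, sin λ = 0.589563, cos λ = 0.807722.
North component: ΔN = −sin φ cos λ·ΔX − sin φ sin λ·ΔY + cos φ·ΔZ = −(0.325123)(0.807722)(-370.6) − (0.325123)(0.589563)(322.7) + (0.945672)(150.5) = 177.79 m.
1° of latitude spans 3600 × 30.90 = 111240 m, so Δφ = 177.79 / 111240 × 3600 = 5.754″.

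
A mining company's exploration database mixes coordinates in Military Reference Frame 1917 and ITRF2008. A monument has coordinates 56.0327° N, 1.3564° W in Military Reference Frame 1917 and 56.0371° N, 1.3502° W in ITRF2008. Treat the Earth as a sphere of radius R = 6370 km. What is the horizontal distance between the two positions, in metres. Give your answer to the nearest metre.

623 m

Δφ = 56.0371° − 56.0327° = +0.0044°; Δλ = -1.3502° − -1.3564° = +0.0062°.
1° along a meridian = πR/180 = 111177 m.
ΔN = Δφ × 111177 = 489.2 m; ΔE = Δλ × 111177 × cos(56.0327°) = +0.0062 × 111177 × 0.558720 = 385.1 m.
Distance = √(ΔE² + ΔN²) = √(385.1² + 489.2²) = 622.6 m.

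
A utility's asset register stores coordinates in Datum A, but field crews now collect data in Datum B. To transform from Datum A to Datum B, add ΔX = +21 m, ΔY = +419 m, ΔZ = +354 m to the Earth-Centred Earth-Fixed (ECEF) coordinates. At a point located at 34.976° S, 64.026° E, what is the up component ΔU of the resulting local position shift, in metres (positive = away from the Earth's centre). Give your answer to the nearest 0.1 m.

The local up (radial) axis is (cos φ cos λ, cos φ sin λ, sin φ), giving ΔU = 7.536 + 308.647 − 202.925 = 113.26 m.

ΔU = 113.3 m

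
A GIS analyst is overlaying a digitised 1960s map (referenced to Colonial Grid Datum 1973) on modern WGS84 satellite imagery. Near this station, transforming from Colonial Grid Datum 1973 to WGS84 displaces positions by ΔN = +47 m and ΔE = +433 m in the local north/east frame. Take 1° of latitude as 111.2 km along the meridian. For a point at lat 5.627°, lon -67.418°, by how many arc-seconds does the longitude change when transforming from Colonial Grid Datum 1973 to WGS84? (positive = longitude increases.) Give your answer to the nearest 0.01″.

At latitude 5.627°, cos φ = 0.995181.
1° of longitude at this latitude = 111.2 × cos φ = 110.66 km, so Δλ = 433.0 / 110664.2 = 0.0039127° = 14.086″.

Δλ = 14.09″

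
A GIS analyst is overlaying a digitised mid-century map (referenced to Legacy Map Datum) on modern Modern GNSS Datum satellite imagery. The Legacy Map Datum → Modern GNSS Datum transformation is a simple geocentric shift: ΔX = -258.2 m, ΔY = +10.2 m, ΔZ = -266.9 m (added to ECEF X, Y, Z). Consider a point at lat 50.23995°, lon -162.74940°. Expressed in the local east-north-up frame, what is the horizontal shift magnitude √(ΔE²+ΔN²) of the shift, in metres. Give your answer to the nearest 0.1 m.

368.2 m

The local east axis at (φ, λ) is (−sin λ, cos λ, 0), so ΔE = −sin(-162.74940°)·(-258.2) + cos(-162.74940°)·10.2 = -86.31 m.
The local north axis is (−sin φ cos λ, −sin φ sin λ, cos φ), giving ΔN = -189.557 + 2.325 − 170.702 = -357.93 m.
Horizontal magnitude = √(ΔE² + ΔN²) = √((-86.31)² + (-357.93)²) = 368.19 m.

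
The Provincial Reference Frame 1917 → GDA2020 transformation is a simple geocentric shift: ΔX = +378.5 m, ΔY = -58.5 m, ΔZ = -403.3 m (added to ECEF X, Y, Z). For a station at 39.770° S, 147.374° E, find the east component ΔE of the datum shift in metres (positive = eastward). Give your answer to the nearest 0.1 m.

At φ = -39.770°, λ = 147.374°: sin φ = -0.639707, cos φ = 0.768619, sin λ = 0.539153, cos λ = -0.842208.
ΔE = −sin λ·ΔX + cos λ·ΔY = −(0.539153)·(378.5) + (-0.842208)·(-58.5) = -154.80 m.

ΔE = -154.8 m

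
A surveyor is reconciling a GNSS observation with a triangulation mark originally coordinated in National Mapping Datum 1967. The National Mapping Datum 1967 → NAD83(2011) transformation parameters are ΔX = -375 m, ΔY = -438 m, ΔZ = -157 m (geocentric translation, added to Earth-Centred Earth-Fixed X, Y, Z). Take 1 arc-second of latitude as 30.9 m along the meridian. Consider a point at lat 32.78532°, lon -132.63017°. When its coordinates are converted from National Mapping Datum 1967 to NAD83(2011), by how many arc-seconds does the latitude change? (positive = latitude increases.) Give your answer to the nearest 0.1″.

Δφ = -14.4″

sin φ = 0.541493, cos φ = 0.840705, sin λ = -0.735741, cos λ = -0.677263.
North component: ΔN = −sin φ cos λ·ΔX − sin φ sin λ·ΔY + cos φ·ΔZ = −(0.541493)(-0.677263)(-375) − (0.541493)(-0.735741)(-438) + (0.840705)(-157) = -444.01 m.
1° of latitude spans 3600 × 30.90 = 111240 m, so Δφ = -444.01 / 111240 × 3600 = -14.369″.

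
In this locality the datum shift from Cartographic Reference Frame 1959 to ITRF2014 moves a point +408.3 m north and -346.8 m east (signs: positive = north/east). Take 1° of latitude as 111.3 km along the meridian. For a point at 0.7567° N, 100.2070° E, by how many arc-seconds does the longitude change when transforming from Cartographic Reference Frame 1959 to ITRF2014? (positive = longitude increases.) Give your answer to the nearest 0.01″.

Δλ = -11.22″

At latitude 0.7567°, cos φ = 0.999913.
1° of longitude at this latitude = 111.3 × cos φ = 111.29 km, so Δλ = -346.8 / 111290.3 = -0.0031162° = -11.218″.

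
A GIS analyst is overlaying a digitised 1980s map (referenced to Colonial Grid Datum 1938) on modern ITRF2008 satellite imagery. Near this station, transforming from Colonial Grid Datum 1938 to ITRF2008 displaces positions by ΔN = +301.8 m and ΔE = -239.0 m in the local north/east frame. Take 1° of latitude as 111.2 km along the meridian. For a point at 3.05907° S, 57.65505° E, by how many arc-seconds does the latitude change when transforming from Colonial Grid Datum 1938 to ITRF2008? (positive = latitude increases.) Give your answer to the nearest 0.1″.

Δφ = 9.8″

1° of latitude = 111.2 km, so Δφ = 301.8 / 111200 = 0.0027140° = 9.771″.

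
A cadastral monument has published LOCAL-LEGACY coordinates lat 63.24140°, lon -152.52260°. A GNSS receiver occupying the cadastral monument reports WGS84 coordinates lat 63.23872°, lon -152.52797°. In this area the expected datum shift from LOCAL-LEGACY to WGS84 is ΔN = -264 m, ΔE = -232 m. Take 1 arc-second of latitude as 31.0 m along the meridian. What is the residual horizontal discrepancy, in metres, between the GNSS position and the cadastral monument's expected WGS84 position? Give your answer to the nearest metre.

Observed coordinate differences: Δφ = -0.00268°, Δλ = -0.00537°.
Converting to metres (1° lat = 111600 m, cos φ = 0.450232): observed ΔN = -299.1 m, observed ΔE = -269.8 m.
Subtracting the expected shift leaves a residual of -299.1 − (-264) = -35.1 m north and -269.8 − (-232) = -37.8 m east.
Residual distance = √((-35.1)² + (-37.8)²) = 51.6 m.

52 m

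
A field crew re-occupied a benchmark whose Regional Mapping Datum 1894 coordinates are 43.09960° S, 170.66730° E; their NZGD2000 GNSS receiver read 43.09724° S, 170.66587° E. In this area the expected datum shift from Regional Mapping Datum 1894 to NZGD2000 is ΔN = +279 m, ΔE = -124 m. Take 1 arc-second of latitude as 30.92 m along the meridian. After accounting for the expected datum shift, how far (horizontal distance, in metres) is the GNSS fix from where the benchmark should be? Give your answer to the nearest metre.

Observed coordinate differences: Δφ = +0.00236°, Δλ = -0.00143°.
Converting to metres (1° lat = 111312 m, cos φ = 0.730167): observed ΔN = 262.7 m, observed ΔE = -116.2 m.
Subtracting the expected shift leaves a residual of 262.7 − (279) = -16.3 m north and -116.2 − (-124) = 7.8 m east.
Residual distance = √((-16.3)² + 7.8²) = 18.1 m.

18 m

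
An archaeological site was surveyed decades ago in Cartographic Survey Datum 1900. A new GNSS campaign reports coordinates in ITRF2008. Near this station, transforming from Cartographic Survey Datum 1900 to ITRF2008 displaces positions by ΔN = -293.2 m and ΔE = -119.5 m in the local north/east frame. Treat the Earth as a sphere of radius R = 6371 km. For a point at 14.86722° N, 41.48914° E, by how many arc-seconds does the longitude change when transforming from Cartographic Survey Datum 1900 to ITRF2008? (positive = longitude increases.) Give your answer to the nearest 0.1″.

Δλ = -4.0″

At latitude 14.86722°, cos φ = 0.966523.
One radian of longitude at latitude φ spans R cos φ, so Δλ = ΔE / (R cos φ) = -119.5 / (6371000 × 0.966523) = -1.9407e-05 rad = -4.003″.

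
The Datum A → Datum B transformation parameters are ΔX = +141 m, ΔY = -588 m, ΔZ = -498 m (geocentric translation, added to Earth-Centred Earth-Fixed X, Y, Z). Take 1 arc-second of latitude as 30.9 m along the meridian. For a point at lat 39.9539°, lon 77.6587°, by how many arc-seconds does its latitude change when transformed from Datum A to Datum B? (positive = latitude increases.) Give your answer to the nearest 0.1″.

sin φ = 0.642171, cos φ = 0.766561, sin λ = 0.976892, cos λ = 0.213735.
North component: ΔN = −sin φ cos λ·ΔX − sin φ sin λ·ΔY + cos φ·ΔZ = −(0.642171)(0.213735)(141) − (0.642171)(0.976892)(-588) + (0.766561)(-498) = -32.23 m.
1° of latitude spans 3600 × 30.90 = 111240 m, so Δφ = -32.23 / 111240 × 3600 = -1.043″.

Δφ = -1.0″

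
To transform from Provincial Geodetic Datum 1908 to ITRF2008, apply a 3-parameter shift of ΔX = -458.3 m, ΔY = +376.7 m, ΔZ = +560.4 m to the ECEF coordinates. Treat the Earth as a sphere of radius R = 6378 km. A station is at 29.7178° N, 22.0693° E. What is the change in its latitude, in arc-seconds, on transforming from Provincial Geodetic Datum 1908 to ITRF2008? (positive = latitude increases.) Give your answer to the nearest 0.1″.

sin φ = 0.495729, cos φ = 0.868478, sin λ = 0.375728, cos λ = 0.926730.
North component: ΔN = −sin φ cos λ·ΔX − sin φ sin λ·ΔY + cos φ·ΔZ = −(0.495729)(0.926730)(-458.3) − (0.495729)(0.375728)(376.7) + (0.868478)(560.4) = 627.08 m.
1° of latitude spans πR/180 = 111317 m, so Δφ = 627.08 / 111317 × 3600 = 20.280″.

Δφ = 20.3″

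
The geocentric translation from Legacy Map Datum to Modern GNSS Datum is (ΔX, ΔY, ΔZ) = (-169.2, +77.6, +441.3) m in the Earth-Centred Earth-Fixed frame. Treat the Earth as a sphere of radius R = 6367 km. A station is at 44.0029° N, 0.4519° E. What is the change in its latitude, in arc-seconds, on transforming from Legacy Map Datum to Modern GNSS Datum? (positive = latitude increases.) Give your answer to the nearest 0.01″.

sin φ = 0.694695, cos φ = 0.719305, sin λ = 0.007887, cos λ = 0.999969.
North component: ΔN = −sin φ cos λ·ΔX − sin φ sin λ·ΔY + cos φ·ΔZ = −(0.694695)(0.999969)(-169.2) − (0.694695)(0.007887)(77.6) + (0.719305)(441.3) = 434.54 m.
1° of latitude spans πR/180 = 111125 m, so Δφ = 434.54 / 111125 × 3600 = 14.077″.

Δφ = 14.08″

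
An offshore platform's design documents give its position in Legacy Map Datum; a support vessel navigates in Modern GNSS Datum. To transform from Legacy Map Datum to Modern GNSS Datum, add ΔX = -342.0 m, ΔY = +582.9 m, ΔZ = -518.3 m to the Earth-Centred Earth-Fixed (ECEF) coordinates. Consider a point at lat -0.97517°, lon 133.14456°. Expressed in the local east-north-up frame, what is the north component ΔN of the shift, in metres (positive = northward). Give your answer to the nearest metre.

ΔN = -507 m

The local north axis is (−sin φ cos λ, −sin φ sin λ, cos φ), giving ΔN = 3.980 + 7.238 − 518.225 = -507.01 m.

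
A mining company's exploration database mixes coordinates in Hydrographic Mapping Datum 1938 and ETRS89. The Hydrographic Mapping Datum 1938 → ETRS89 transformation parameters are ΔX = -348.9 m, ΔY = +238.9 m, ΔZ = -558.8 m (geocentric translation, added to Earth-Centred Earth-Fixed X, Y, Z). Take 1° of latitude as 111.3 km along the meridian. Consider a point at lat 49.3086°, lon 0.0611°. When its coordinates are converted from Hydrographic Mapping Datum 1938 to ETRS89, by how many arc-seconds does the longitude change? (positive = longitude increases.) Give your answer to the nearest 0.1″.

sin φ = 0.758232, cos φ = 0.651985, sin λ = 0.001066, cos λ = 0.999999.
East component: ΔE = −sin λ·ΔX + cos λ·ΔY = −(0.001066)(-348.9) + (0.999999)(238.9) = 239.27 m.
1° of latitude spans 111300 m; at latitude φ, 1° of longitude spans that × cos φ = 72565.9 m, so Δλ = 239.27 / 72565.9 × 3600 = 11.870″.

Δλ = 11.9″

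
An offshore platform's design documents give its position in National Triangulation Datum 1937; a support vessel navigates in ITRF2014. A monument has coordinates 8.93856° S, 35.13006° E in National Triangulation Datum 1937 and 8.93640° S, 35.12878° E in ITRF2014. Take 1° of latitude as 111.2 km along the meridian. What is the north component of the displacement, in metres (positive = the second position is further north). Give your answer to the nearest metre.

Δφ = -8.93640° − -8.93856° = +0.00216°; Δλ = 35.12878° − 35.13006° = -0.00128°.
ΔN = Δφ × 111200 = 240.2 m; ΔE = Δλ × 111200 × cos(-8.93856°) = -0.00128 × 111200 × 0.987856 = -140.6 m.

ΔN = 240 m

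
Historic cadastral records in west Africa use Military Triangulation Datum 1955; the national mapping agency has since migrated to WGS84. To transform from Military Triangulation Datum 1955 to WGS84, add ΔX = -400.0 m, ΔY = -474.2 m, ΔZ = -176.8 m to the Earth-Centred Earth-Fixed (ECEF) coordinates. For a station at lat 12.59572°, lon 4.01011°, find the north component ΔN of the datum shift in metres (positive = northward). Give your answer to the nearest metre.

The local north axis is (−sin φ cos λ, −sin φ sin λ, cos φ), giving ΔN = 87.015 + 7.232 − 172.545 = -78.30 m.

ΔN = -78 m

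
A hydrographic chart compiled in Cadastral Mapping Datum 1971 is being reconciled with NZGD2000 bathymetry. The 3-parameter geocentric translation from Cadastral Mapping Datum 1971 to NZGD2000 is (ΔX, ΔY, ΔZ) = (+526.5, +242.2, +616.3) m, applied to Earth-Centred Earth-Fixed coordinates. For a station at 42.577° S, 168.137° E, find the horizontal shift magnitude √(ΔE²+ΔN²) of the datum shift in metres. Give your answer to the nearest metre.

The local east axis at (φ, λ) is (−sin λ, cos λ, 0), so ΔE = −sin(168.137°)·526.5 + cos(168.137°)·242.2 = -345.26 m.
The local north axis is (−sin φ cos λ, −sin φ sin λ, cos φ), giving ΔN = -348.611 + 33.687 + 453.824 = 138.90 m.
Horizontal magnitude = √(ΔE² + ΔN²) = √((-345.26)² + 138.90²) = 372.15 m.

372 m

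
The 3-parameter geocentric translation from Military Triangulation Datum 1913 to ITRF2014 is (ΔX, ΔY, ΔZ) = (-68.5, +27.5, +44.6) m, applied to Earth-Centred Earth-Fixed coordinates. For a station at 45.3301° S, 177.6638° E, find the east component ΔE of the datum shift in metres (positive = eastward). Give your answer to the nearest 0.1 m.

ΔE = -24.7 m

At φ = -45.3301°, λ = 177.6638°: sin φ = -0.711169, cos φ = 0.703021, sin λ = 0.040763, cos λ = -0.999169.
ΔE = −sin λ·ΔX + cos λ·ΔY = −(0.040763)·(-68.5) + (-0.999169)·(27.5) = -24.68 m.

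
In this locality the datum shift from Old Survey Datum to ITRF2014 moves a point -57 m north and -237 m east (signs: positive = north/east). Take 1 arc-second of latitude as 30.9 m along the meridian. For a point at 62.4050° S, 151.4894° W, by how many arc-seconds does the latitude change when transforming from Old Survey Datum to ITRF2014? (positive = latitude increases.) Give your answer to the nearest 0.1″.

Δφ = -1.8″

1″ of latitude = 30.90 m, so Δφ = -57.0 / 30.90 = -1.845″.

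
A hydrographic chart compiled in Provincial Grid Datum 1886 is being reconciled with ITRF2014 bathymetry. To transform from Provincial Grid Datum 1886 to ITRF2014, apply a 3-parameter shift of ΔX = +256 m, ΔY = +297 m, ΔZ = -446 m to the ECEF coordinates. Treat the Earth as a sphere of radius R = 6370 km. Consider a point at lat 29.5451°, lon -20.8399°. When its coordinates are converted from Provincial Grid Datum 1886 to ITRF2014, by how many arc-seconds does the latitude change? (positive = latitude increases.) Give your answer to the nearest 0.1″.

sin φ = 0.493109, cos φ = 0.869968, sin λ = -0.355758, cos λ = 0.934578.
North component: ΔN = −sin φ cos λ·ΔX − sin φ sin λ·ΔY + cos φ·ΔZ = −(0.493109)(0.934578)(256) − (0.493109)(-0.355758)(297) + (0.869968)(-446) = -453.88 m.
1° of latitude spans πR/180 = 111177 m, so Δφ = -453.88 / 111177 × 3600 = -14.697″.

Δφ = -14.7″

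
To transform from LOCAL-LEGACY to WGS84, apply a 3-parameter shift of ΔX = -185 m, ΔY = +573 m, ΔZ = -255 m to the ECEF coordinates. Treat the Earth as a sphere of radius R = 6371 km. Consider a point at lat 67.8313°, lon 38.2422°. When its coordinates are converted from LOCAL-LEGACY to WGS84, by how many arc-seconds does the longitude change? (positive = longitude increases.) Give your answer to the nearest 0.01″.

sin φ = 0.926077, cos φ = 0.377335, sin λ = 0.618987, cos λ = 0.785401.
East component: ΔE = −sin λ·ΔX + cos λ·ΔY = −(0.618987)(-185) + (0.785401)(573) = 564.55 m.
1° of latitude spans πR/180 = 111195 m; at latitude φ, 1° of longitude spans that × cos φ = 41957.7 m, so Δλ = 564.55 / 41957.7 × 3600 = 48.439″.

Δλ = 48.44″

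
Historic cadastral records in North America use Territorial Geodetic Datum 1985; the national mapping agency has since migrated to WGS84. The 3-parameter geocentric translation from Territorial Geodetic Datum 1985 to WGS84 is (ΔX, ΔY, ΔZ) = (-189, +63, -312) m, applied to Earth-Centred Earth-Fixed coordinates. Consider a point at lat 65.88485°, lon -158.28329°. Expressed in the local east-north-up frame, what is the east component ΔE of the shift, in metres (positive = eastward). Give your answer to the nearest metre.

ΔE = -128 m

The local east axis at (φ, λ) is (−sin λ, cos λ, 0), so ΔE = −sin(-158.28329°)·(-189) + cos(-158.28329°)·63 = -128.46 m.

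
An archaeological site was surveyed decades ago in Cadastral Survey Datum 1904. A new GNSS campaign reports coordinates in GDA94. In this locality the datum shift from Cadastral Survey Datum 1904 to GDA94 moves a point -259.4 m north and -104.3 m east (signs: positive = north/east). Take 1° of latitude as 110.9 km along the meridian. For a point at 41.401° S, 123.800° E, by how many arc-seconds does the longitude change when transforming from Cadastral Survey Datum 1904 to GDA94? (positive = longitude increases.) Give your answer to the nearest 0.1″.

Δλ = -4.5″

At latitude -41.401°, cos φ = 0.750100.
1° of longitude at this latitude = 110.9 × cos φ = 83.19 km, so Δλ = -104.3 / 83186.0 = -0.0012538° = -4.514″.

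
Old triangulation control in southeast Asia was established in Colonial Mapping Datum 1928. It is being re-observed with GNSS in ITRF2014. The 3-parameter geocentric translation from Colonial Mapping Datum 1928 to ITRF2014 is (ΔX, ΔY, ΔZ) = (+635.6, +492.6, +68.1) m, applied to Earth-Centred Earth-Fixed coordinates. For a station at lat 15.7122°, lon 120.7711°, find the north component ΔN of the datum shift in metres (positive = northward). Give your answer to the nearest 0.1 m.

ΔN = 39.0 m

The local north axis is (−sin φ cos λ, −sin φ sin λ, cos φ), giving ΔN = 88.060 − 114.619 + 65.555 = 39.00 m.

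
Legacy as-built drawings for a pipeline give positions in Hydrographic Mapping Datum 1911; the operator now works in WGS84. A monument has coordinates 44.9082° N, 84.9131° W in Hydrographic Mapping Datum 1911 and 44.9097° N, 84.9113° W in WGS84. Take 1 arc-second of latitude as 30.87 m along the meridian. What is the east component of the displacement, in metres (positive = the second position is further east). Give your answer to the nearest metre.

ΔE = 142 m

Δφ = 44.9097° − 44.9082° = +0.0015°; Δλ = -84.9113° − -84.9131° = +0.0018°.
1° of latitude = 3600 × 30.87 = 111132 m.
ΔN = Δφ × 111132 = 166.7 m; ΔE = Δλ × 111132 × cos(44.9082°) = +0.0018 × 111132 × 0.708239 = 141.7 m.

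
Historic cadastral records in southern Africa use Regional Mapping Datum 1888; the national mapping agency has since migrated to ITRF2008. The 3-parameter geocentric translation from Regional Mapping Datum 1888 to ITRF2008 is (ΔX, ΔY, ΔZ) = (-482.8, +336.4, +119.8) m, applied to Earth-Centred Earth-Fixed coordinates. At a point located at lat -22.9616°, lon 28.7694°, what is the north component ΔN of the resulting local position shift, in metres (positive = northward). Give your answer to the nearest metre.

ΔN = 8 m

At φ = -22.9616°, λ = 28.7694°: sin φ = -0.390114, cos φ = 0.920767, sin λ = 0.481286, cos λ = 0.876564.
ΔN = −sin φ cos λ·ΔX − sin φ sin λ·ΔY + cos φ·ΔZ = −(-0.390114)(0.876564)(-482.8) − (-0.390114)(0.481286)(336.4) + (0.920767)(119.8) = 8.37 m.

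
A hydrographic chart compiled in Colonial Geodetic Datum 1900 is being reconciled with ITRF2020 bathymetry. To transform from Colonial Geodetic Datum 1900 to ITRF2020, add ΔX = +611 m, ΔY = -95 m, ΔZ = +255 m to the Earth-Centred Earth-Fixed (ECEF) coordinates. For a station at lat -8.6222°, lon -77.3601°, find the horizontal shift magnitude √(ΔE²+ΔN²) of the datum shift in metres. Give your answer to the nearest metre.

643 m

The local east axis at (φ, λ) is (−sin λ, cos λ, 0), so ΔE = −sin(-77.3601°)·611 + cos(-77.3601°)·(-95) = 575.40 m.
The local north axis is (−sin φ cos λ, −sin φ sin λ, cos φ), giving ΔN = 20.044 + 13.897 + 252.118 = 286.06 m.
Horizontal magnitude = √(ΔE² + ΔN²) = √(575.40² + 286.06²) = 642.59 m.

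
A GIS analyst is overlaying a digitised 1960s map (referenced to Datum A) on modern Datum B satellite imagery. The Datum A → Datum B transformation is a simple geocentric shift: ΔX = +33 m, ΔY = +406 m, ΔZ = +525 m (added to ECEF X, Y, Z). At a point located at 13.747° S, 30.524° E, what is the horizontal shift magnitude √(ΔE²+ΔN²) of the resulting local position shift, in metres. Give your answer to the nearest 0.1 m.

656.4 m

The local east axis at (φ, λ) is (−sin λ, cos λ, 0), so ΔE = −sin(30.524°)·33 + cos(30.524°)·406 = 332.97 m.
The local north axis is (−sin φ cos λ, −sin φ sin λ, cos φ), giving ΔN = 6.755 + 49.002 + 509.961 = 565.72 m.
Horizontal magnitude = √(ΔE² + ΔN²) = √(332.97² + 565.72²) = 656.44 m.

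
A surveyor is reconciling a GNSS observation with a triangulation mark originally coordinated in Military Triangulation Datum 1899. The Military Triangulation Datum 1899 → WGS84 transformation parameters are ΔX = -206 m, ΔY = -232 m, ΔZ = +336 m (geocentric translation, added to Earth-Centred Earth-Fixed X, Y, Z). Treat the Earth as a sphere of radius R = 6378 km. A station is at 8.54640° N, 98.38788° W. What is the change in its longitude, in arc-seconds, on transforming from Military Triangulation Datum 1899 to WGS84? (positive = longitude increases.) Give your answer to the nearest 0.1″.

Δλ = -5.6″

sin φ = 0.148610, cos φ = 0.988896, sin λ = -0.989303, cos λ = -0.145874.
East component: ΔE = −sin λ·ΔX + cos λ·ΔY = −(-0.989303)(-206) + (-0.145874)(-232) = -169.95 m.
1° of latitude spans πR/180 = 111317 m; at latitude φ, 1° of longitude spans that × cos φ = 110081.0 m, so Δλ = -169.95 / 110081.0 × 3600 = -5.558″.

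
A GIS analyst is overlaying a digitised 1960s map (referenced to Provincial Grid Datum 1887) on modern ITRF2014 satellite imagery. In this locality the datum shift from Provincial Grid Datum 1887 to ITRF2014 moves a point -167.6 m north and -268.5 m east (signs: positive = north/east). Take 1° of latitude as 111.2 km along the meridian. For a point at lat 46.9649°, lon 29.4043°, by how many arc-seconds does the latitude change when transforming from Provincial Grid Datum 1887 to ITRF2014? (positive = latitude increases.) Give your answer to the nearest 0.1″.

1° of latitude = 111.2 km, so Δφ = -167.6 / 111200 = -0.0015072° = -5.426″.

Δφ = -5.4″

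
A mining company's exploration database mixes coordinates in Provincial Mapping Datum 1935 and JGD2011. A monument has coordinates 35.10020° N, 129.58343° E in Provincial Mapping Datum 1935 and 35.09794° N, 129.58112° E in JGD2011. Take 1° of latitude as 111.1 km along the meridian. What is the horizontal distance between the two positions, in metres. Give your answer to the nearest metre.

327 m

Δφ = 35.09794° − 35.10020° = -0.00226°; Δλ = 129.58112° − 129.58343° = -0.00231°.
ΔN = Δφ × 111100 = -251.1 m; ΔE = Δλ × 111100 × cos(35.10020°) = -0.00231 × 111100 × 0.818148 = -210.0 m.
Distance = √(ΔE² + ΔN²) = √((-210.0)² + (-251.1)²) = 327.3 m.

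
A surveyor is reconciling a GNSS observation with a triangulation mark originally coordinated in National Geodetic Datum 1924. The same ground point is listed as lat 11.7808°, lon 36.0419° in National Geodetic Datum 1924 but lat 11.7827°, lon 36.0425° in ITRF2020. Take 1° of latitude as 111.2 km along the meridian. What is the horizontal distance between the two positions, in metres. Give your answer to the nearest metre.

Δφ = 11.7827° − 11.7808° = +0.0019°; Δλ = 36.0425° − 36.0419° = +0.0006°.
ΔN = Δφ × 111200 = 211.3 m; ΔE = Δλ × 111200 × cos(11.7808°) = +0.0006 × 111200 × 0.978936 = 65.3 m.
Distance = √(ΔE² + ΔN²) = √(65.3² + 211.3²) = 221.1 m.

221 m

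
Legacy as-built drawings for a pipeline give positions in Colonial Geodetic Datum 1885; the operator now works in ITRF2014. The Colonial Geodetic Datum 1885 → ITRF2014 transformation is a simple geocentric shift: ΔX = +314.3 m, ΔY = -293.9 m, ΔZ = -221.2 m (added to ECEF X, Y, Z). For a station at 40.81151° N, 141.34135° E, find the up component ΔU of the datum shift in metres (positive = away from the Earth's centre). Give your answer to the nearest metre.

ΔU = -469 m

The local up (radial) axis is (cos φ cos λ, cos φ sin λ, sin φ), giving ΔU = -185.758 − 138.955 − 144.570 = -469.28 m.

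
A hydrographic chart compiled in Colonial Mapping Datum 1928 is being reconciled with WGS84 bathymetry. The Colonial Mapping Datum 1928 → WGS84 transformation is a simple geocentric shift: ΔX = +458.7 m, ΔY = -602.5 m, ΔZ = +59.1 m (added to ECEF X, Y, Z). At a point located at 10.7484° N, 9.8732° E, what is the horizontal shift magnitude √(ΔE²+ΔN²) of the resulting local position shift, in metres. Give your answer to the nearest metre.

At φ = 10.7484°, λ = 9.8732°: sin φ = 0.186497, cos φ = 0.982456, sin λ = 0.171468, cos λ = 0.985190.
ΔE = −sin λ·ΔX + cos λ·ΔY = −(0.171468)·(458.7) + (0.985190)·(-602.5) = -672.23 m.
ΔN = −sin φ cos λ·ΔX − sin φ sin λ·ΔY + cos φ·ΔZ = −(0.186497)(0.985190)(458.7) − (0.186497)(0.171468)(-602.5) + (0.982456)(59.1) = -6.95 m.
Horizontal magnitude = √(ΔE² + ΔN²) = √((-672.23)² + (-6.95)²) = 672.27 m.

672 m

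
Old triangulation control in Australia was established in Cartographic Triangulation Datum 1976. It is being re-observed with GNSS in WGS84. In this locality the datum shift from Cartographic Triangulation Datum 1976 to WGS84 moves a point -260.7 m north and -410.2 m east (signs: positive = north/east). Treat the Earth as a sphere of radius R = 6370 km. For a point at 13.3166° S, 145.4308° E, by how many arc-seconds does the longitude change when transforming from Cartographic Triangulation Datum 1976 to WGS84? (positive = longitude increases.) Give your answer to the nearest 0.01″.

At latitude -13.3166°, cos φ = 0.973112.
One radian of longitude at latitude φ spans R cos φ, so Δλ = ΔE / (R cos φ) = -410.2 / (6370000 × 0.973112) = -6.6175e-05 rad = -13.650″.

Δλ = -13.65″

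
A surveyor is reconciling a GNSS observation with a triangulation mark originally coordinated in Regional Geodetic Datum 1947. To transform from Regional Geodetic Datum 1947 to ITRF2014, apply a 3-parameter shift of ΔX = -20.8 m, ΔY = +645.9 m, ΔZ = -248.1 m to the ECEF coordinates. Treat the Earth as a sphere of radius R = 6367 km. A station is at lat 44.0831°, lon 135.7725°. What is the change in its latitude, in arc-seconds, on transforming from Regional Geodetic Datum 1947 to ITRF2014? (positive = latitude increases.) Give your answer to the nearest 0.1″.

Δφ = -16.3″

sin φ = 0.695701, cos φ = 0.718332, sin λ = 0.697509, cos λ = -0.716576.
North component: ΔN = −sin φ cos λ·ΔX − sin φ sin λ·ΔY + cos φ·ΔZ = −(0.695701)(-0.716576)(-20.8) − (0.695701)(0.697509)(645.9) + (0.718332)(-248.1) = -502.02 m.
1° of latitude spans πR/180 = 111125 m, so Δφ = -502.02 / 111125 × 3600 = -16.263″.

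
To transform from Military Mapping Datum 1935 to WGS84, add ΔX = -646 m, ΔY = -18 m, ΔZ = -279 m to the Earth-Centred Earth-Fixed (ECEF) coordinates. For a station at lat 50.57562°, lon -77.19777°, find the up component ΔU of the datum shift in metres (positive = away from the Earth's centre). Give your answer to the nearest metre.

At φ = 50.57562°, λ = -77.19777°: sin φ = 0.772463, cos φ = 0.635059, sin λ = -0.975141, cos λ = 0.221586.
ΔU = cos φ cos λ·ΔX + cos φ sin λ·ΔY + sin φ·ΔZ = (0.635059)(0.221586)(-646) + (0.635059)(-0.975141)(-18) + (0.772463)(-279) = -295.28 m.

ΔU = -295 m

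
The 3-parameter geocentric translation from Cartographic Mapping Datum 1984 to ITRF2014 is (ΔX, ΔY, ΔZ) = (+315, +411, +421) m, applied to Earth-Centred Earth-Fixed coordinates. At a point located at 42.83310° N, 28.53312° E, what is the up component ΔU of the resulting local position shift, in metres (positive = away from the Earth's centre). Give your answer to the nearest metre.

At φ = 42.83310°, λ = 28.53312°: sin φ = 0.679865, cos φ = 0.733337, sin λ = 0.477667, cos λ = 0.878541.
ΔU = cos φ cos λ·ΔX + cos φ sin λ·ΔY + sin φ·ΔZ = (0.733337)(0.878541)(315) + (0.733337)(0.477667)(411) + (0.679865)(421) = 633.14 m.

ΔU = 633 m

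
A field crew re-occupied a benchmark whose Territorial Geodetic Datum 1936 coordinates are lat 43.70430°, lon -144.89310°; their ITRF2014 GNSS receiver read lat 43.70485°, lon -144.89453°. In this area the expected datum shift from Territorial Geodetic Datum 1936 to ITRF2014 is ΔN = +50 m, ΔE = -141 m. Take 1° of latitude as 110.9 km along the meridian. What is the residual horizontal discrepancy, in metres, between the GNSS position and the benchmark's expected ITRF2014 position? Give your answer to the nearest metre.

29 m

Observed coordinate differences: Δφ = +0.00055°, Δλ = -0.00143°.
Converting to metres (1° lat = 110900 m, cos φ = 0.722915): observed ΔN = 61.0 m, observed ΔE = -114.6 m.
Subtracting the expected shift leaves a residual of 61.0 − (50) = 11.0 m north and -114.6 − (-141) = 26.4 m east.
Residual distance = √(11.0² + 26.4²) = 28.6 m.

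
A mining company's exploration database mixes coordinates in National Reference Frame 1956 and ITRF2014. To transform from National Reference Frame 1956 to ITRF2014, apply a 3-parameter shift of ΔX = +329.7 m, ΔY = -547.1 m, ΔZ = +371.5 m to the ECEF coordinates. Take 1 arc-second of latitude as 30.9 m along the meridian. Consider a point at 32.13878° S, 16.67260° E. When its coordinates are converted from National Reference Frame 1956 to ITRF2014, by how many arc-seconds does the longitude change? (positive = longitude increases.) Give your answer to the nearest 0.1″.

sin φ = -0.531972, cos φ = 0.846762, sin λ = 0.286902, cos λ = 0.957960.
East component: ΔE = −sin λ·ΔX + cos λ·ΔY = −(0.286902)(329.7) + (0.957960)(-547.1) = -618.69 m.
1° of latitude spans 3600 × 30.90 = 111240 m; at latitude φ, 1° of longitude spans that × cos φ = 94193.8 m, so Δλ = -618.69 / 94193.8 × 3600 = -23.646″.

Δλ = -23.6″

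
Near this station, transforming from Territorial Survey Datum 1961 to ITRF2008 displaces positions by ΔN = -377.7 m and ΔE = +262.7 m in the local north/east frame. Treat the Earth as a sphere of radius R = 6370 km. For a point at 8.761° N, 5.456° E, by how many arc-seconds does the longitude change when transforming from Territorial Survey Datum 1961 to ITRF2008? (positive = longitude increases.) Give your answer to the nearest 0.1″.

At latitude 8.761°, cos φ = 0.988332.
One radian of longitude at latitude φ spans R cos φ, so Δλ = ΔE / (R cos φ) = 262.7 / (6370000 × 0.988332) = 4.1727e-05 rad = 8.607″.

Δλ = 8.6″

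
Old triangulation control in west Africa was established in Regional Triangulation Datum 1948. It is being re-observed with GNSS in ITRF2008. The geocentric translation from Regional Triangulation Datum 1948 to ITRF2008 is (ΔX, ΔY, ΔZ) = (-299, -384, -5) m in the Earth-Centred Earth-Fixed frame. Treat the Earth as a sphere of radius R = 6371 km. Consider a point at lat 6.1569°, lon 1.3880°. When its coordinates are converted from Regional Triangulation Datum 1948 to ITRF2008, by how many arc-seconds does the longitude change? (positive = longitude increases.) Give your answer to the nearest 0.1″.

Δλ = -12.3″

sin φ = 0.107251, cos φ = 0.994232, sin λ = 0.024223, cos λ = 0.999707.
East component: ΔE = −sin λ·ΔX + cos λ·ΔY = −(0.024223)(-299) + (0.999707)(-384) = -376.64 m.
1° of latitude spans πR/180 = 111195 m; at latitude φ, 1° of longitude spans that × cos φ = 110553.5 m, so Δλ = -376.64 / 110553.5 × 3600 = -12.265″.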